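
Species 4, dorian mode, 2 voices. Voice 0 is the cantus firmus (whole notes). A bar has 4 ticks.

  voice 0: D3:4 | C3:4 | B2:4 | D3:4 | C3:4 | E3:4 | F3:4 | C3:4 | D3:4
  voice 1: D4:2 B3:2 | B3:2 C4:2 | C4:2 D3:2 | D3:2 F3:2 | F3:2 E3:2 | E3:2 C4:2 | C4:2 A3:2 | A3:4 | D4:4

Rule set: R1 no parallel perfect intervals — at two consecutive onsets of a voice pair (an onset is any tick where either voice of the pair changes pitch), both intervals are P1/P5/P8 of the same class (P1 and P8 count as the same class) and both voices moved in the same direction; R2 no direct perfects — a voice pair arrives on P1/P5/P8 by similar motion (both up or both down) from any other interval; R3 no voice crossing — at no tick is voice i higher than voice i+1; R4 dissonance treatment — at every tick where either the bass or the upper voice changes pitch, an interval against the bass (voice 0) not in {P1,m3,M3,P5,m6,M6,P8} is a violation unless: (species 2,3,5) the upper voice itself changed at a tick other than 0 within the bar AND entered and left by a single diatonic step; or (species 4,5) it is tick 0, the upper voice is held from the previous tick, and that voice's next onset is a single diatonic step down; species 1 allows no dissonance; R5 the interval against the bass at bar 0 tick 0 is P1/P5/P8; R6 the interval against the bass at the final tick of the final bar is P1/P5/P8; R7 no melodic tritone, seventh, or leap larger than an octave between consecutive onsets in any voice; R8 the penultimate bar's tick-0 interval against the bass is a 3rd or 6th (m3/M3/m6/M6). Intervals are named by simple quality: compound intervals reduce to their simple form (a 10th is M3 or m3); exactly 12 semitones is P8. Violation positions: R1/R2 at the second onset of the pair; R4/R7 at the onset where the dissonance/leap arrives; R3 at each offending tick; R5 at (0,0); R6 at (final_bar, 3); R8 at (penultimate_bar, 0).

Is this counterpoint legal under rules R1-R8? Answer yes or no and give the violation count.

bar 0: v0=D3 v1=D4 (P8)
bar 1: v0=C3 v1=B3 (M7)
bar 2: v0=B2 v1=C4 (m2)
bar 3: v0=D3 v1=D3 (P1)
bar 4: v0=C3 v1=F3 (P4)
bar 5: v0=E3 v1=E3 (P1)
bar 6: v0=F3 v1=C4 (P5)
bar 7: v0=C3 v1=A3 (M6)
bar 8: v0=D3 v1=D4 (P8)
  R4 @ bar1.0: C3/B3 M7 untreated
  R4 @ bar2.0: B2/C4 m2 untreated
  R7 @ bar2.2: C4->D3 leap 10st
  R2 @ bar8.0: C3/A3 M6 -> D3/D4 P8 similar

No (4 violations)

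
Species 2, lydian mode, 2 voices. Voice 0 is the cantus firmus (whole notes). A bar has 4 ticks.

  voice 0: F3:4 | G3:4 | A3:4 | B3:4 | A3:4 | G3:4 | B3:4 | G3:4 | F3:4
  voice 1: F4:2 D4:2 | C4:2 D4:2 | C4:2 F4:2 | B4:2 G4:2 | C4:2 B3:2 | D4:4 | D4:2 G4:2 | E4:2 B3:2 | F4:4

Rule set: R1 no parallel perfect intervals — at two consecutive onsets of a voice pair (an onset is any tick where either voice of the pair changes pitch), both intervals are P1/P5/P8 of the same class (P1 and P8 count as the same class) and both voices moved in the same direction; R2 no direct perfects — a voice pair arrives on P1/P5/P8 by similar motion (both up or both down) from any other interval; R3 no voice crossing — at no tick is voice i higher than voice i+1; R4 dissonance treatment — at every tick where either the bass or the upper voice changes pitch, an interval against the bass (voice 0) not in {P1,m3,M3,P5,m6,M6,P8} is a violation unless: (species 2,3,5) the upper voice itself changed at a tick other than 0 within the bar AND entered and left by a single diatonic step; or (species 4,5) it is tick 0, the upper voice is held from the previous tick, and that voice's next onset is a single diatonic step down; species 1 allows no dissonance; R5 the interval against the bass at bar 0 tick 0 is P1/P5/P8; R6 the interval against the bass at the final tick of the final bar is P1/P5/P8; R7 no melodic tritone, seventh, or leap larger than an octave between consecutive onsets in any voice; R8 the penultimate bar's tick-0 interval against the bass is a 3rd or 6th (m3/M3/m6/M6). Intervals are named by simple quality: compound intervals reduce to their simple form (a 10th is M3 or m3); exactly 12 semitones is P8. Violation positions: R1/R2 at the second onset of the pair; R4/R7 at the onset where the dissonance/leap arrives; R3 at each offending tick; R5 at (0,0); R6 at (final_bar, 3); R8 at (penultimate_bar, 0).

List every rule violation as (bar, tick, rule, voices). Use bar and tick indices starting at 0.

bar 0: v0=F3 v1=F4 downbeat P8
bar 1: v0=G3 v1=C4 downbeat P4
bar 2: v0=A3 v1=C4 downbeat m3
bar 3: v0=B3 v1=B4 downbeat P8
bar 4: v0=A3 v1=C4 downbeat m3
bar 5: v0=G3 v1=D4 downbeat P5
bar 6: v0=B3 v1=D4 downbeat m3
bar 7: v0=G3 v1=E4 downbeat M6
bar 8: v0=F3 v1=F4 downbeat P8
  -> R4 @ bar 1 tick 0 v(0, 1): G3/C4 P4 untreated
  -> R2 @ bar 3 tick 0 v(0, 1): A3/F4 m6 -> B3/B4 P8 similar
  -> R7 @ bar 3 tick 0 v(1,): F4->B4 leap 6st
  -> R4 @ bar 4 tick 2 v(0, 1): A3/B3 M2 untreated
  -> R7 @ bar 8 tick 0 v(1,): B3->F4 leap 6st

(1, 0, R4, (0, 1))
(3, 0, R2, (0, 1))
(3, 0, R7, (1,))
(4, 2, R4, (0, 1))
(8, 0, R7, (1,))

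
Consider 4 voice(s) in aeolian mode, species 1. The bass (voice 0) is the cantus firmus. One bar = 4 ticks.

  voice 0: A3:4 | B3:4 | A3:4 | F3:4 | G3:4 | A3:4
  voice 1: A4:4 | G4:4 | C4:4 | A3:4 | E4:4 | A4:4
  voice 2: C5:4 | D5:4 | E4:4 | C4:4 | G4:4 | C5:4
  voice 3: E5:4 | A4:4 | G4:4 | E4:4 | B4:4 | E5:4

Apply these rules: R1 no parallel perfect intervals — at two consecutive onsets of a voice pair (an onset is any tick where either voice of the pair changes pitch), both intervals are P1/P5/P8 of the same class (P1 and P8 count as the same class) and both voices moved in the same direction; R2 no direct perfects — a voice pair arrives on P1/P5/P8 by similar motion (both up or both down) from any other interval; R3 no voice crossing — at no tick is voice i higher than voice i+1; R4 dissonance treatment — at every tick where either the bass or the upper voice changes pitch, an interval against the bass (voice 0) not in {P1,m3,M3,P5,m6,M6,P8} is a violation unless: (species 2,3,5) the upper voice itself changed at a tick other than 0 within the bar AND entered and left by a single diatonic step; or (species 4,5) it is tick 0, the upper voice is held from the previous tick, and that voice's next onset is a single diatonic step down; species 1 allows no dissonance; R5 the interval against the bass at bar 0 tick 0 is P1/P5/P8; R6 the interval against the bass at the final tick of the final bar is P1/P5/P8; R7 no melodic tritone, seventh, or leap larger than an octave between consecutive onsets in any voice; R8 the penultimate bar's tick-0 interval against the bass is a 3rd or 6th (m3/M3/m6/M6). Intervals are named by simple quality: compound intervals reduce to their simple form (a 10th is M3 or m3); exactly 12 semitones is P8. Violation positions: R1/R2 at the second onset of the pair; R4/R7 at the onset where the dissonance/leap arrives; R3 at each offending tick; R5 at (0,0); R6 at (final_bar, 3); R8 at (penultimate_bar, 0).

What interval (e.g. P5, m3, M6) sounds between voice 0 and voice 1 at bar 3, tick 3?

voice 0=F3 voice 1=A3 -> M3

M3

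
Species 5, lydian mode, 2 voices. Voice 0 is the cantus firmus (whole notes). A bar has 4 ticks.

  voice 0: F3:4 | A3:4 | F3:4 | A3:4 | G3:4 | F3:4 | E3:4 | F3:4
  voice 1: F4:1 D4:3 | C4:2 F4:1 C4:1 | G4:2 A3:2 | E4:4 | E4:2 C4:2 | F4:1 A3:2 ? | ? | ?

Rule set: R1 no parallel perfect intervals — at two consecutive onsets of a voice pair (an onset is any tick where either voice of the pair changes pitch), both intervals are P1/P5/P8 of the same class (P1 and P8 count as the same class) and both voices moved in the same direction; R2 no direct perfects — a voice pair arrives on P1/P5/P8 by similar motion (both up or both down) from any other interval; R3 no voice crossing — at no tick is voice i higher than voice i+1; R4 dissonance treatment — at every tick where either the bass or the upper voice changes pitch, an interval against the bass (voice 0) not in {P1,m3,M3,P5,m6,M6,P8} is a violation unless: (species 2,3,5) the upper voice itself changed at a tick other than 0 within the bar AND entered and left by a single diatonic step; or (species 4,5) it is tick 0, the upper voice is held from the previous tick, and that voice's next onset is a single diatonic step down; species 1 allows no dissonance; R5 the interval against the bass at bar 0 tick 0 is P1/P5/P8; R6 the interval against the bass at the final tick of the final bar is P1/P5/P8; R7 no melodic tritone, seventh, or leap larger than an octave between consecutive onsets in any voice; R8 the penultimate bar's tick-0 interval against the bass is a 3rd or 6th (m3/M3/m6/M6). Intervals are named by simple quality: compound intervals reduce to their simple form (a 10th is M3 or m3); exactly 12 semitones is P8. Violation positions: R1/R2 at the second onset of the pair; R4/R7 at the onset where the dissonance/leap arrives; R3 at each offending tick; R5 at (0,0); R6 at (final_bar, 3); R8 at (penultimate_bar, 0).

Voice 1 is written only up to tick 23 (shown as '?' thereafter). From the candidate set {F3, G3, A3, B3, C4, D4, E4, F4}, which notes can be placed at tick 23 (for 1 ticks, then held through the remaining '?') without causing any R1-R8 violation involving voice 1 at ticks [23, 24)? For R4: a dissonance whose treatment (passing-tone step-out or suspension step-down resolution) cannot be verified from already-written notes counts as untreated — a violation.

{A3, C4, D4, F3, F4}

F3: legal
G3: violates R4
A3: legal
B3: violates R4
C4: legal
D4: legal
E4: violates R4
F4: legal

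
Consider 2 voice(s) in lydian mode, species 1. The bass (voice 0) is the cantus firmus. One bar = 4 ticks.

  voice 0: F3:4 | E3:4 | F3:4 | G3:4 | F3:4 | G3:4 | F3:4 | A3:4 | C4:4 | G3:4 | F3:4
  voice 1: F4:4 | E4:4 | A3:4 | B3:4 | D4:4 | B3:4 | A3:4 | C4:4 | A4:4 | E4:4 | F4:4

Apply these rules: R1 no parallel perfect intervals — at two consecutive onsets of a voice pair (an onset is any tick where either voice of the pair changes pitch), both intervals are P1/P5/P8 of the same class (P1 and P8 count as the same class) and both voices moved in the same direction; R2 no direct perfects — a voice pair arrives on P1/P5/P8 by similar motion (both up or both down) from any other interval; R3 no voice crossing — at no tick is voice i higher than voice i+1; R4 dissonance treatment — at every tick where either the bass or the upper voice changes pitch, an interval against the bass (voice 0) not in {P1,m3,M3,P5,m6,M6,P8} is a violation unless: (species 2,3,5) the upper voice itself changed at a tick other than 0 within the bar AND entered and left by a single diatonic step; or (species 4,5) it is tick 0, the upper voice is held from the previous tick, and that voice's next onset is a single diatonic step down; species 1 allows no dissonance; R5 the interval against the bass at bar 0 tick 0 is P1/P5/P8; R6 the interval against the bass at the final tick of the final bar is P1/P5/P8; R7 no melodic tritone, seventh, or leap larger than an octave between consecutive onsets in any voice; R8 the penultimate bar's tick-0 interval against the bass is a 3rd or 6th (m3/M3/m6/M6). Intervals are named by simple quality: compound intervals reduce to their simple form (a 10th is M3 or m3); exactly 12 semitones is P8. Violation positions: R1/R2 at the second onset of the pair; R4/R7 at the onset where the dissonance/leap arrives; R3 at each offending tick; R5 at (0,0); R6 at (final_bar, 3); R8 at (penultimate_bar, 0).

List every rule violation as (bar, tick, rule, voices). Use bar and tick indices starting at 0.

(1, 0, R1, (0, 1))

bar 0: v0=F3 v1=F4 downbeat P8
bar 1: v0=E3 v1=E4 downbeat P8
bar 2: v0=F3 v1=A3 downbeat M3
bar 3: v0=G3 v1=B3 downbeat M3
bar 4: v0=F3 v1=D4 downbeat M6
bar 5: v0=G3 v1=B3 downbeat M3
bar 6: v0=F3 v1=A3 downbeat M3
bar 7: v0=A3 v1=C4 downbeat m3
bar 8: v0=C4 v1=A4 downbeat M6
bar 9: v0=G3 v1=E4 downbeat M6
bar 10: v0=F3 v1=F4 downbeat P8
  -> R1 @ bar 1 tick 0 v(0, 1): F3/F4 P8 -> E3/E4 P8 similar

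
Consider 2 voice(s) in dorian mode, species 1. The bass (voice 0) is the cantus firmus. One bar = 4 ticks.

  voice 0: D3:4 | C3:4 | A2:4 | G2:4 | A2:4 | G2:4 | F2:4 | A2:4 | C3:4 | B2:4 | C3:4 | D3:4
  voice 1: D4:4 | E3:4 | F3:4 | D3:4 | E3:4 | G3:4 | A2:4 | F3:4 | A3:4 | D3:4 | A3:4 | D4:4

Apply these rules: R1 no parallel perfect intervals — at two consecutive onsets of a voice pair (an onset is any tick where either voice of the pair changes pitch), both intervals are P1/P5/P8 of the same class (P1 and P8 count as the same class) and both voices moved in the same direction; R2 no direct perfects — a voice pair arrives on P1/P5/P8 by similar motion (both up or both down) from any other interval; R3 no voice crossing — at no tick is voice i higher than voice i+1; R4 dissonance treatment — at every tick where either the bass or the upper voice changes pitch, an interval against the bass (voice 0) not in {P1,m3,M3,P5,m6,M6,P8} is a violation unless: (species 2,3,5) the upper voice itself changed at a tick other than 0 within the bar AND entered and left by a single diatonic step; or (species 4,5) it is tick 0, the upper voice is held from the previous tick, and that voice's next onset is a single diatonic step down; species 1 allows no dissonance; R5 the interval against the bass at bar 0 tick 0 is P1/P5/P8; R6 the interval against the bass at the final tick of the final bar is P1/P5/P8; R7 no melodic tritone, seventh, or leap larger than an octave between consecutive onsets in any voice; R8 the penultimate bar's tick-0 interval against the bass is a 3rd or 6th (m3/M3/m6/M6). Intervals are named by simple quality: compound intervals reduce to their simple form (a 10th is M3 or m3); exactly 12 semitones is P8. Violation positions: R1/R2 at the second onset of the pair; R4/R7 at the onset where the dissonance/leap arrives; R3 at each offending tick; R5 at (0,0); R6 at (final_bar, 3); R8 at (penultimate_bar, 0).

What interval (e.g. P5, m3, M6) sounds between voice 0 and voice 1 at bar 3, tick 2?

P5

voice 0=G2 voice 1=D3 -> P5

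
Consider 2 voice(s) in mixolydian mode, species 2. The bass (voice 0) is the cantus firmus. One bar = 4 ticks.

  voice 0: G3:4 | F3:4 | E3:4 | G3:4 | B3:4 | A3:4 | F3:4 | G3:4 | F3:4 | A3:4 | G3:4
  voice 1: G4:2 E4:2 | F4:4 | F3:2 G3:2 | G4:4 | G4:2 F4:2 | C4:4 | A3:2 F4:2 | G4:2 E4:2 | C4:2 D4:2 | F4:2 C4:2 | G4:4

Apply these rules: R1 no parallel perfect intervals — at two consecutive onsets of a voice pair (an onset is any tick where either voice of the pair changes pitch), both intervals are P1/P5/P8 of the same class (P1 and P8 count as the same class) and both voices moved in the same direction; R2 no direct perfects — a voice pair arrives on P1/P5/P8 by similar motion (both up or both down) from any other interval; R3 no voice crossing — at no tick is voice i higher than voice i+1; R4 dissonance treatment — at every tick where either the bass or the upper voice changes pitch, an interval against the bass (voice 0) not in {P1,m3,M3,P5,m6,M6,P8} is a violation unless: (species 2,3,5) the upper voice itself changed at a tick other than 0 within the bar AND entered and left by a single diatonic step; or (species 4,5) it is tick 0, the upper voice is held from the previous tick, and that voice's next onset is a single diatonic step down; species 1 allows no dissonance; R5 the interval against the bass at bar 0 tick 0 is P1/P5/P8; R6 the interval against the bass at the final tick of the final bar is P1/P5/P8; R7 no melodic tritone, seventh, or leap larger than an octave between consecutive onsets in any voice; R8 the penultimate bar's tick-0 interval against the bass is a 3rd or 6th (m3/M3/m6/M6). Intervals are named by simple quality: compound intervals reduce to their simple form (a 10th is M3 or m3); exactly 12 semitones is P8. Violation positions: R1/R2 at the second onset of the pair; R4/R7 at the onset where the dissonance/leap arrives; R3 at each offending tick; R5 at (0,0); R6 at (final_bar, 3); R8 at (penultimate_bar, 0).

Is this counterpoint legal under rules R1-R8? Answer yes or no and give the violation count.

No (5 violations)

bar 0: v0=G3 v1=G4 (P8)
bar 1: v0=F3 v1=F4 (P8)
bar 2: v0=E3 v1=F3 (m2)
bar 3: v0=G3 v1=G4 (P8)
bar 4: v0=B3 v1=G4 (m6)
bar 5: v0=A3 v1=C4 (m3)
bar 6: v0=F3 v1=A3 (M3)
bar 7: v0=G3 v1=G4 (P8)
bar 8: v0=F3 v1=C4 (P5)
bar 9: v0=A3 v1=F4 (m6)
bar 10: v0=G3 v1=G4 (P8)
  R4 @ bar2.0: E3/F3 m2 untreated
  R2 @ bar3.0: E3/G3 m3 -> G3/G4 P8 similar
  R4 @ bar4.2: B3/F4 TT untreated
  R1 @ bar7.0: F3/F4 P8 -> G3/G4 P8 similar
  R2 @ bar8.0: G3/E4 M6 -> F3/C4 P5 similar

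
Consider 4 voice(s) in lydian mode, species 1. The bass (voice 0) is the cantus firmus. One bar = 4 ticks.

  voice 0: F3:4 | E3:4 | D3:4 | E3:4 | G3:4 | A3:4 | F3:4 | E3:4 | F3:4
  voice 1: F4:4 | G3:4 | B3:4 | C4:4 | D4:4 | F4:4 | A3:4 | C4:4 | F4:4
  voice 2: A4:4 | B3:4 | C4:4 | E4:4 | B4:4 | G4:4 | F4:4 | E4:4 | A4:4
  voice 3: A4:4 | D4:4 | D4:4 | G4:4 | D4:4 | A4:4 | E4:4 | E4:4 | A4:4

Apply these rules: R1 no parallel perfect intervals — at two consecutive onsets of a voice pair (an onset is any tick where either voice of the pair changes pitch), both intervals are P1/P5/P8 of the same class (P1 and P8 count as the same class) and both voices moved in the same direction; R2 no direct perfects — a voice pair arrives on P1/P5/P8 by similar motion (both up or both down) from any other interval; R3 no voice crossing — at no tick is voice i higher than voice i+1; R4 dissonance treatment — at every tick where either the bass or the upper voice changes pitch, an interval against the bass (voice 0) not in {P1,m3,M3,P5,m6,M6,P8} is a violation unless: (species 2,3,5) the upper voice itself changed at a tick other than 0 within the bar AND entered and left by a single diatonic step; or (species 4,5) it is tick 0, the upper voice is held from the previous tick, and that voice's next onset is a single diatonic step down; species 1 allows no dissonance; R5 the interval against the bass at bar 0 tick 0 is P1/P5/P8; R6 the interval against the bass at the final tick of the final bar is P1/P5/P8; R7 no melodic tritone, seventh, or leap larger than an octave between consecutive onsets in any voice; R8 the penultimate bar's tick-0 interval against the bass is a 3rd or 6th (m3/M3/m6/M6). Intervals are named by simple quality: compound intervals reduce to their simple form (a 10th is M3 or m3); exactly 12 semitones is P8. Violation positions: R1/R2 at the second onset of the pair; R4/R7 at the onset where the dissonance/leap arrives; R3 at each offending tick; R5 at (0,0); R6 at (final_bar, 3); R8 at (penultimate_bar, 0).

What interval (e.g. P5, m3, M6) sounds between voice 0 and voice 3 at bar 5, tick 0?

P8

voice 0=A3 voice 3=A4 -> P8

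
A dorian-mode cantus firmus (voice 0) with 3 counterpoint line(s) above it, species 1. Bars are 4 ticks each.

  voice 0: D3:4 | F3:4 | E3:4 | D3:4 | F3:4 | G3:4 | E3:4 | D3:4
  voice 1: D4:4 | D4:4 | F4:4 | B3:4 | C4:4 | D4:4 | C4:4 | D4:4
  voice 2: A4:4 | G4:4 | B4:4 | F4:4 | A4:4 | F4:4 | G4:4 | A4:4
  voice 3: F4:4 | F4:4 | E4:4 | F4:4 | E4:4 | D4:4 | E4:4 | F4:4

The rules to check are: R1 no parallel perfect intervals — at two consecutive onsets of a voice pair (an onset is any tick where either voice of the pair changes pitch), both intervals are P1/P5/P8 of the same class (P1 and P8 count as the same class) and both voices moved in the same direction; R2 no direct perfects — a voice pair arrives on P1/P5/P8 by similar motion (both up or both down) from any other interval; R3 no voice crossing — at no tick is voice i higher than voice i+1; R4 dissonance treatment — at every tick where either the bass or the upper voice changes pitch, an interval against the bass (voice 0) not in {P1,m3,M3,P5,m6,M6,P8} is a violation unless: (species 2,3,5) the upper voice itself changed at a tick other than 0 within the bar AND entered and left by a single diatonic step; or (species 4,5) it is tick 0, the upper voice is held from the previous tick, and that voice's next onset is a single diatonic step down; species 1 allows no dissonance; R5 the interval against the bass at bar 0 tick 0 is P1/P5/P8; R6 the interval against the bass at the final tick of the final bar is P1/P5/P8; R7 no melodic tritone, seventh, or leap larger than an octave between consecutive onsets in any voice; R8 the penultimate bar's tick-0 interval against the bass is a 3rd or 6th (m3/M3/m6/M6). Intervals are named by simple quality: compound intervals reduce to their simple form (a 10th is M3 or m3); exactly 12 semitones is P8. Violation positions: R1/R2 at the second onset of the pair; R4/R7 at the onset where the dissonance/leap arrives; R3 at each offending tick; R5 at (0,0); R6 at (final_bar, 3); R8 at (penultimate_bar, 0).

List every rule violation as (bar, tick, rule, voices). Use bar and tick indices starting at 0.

bar 0: v0=D3 v1=D4 v2=A4 v3=F4 downbeat m3
bar 1: v0=F3 v1=D4 v2=G4 v3=F4 downbeat P8
bar 2: v0=E3 v1=F4 v2=B4 v3=E4 downbeat P8
bar 3: v0=D3 v1=B3 v2=F4 v3=F4 downbeat m3
bar 4: v0=F3 v1=C4 v2=A4 v3=E4 downbeat M7
bar 5: v0=G3 v1=D4 v2=F4 v3=D4 downbeat P5
bar 6: v0=E3 v1=C4 v2=G4 v3=E4 downbeat P8
bar 7: v0=D3 v1=D4 v2=A4 v3=F4 downbeat m3
  -> R3 @ bar 0 tick 0 v(2, 3): A4 above F4
  -> R5 @ bar 0 tick 0 v(0, 3): opens on m3
  -> R3 @ bar 0 tick 1 v(2, 3): A4 above F4
  -> R3 @ bar 0 tick 2 v(2, 3): A4 above F4
  -> R3 @ bar 0 tick 3 v(2, 3): A4 above F4
  -> R3 @ bar 1 tick 0 v(2, 3): G4 above F4
  -> R4 @ bar 1 tick 0 v(0, 2): F3/G4 M2 untreated
  -> R3 @ bar 1 tick 1 v(2, 3): G4 above F4
  -> R3 @ bar 1 tick 2 v(2, 3): G4 above F4
  -> R3 @ bar 1 tick 3 v(2, 3): G4 above F4
  -> R1 @ bar 2 tick 0 v(0, 3): F3/F4 P8 -> E3/E4 P8 similar
  -> R3 @ bar 2 tick 0 v(2, 3): B4 above E4
  -> R4 @ bar 2 tick 0 v(0, 1): E3/F4 m2 untreated
  -> R3 @ bar 2 tick 1 v(2, 3): B4 above E4
  -> R3 @ bar 2 tick 2 v(2, 3): B4 above E4
  -> R3 @ bar 2 tick 3 v(2, 3): B4 above E4
  -> R7 @ bar 3 tick 0 v(1,): F4->B3 leap 6st
  -> R7 @ bar 3 tick 0 v(2,): B4->F4 leap 6st
  -> R2 @ bar 4 tick 0 v(0, 1): D3/B3 M6 -> F3/C4 P5 similar
  -> R3 @ bar 4 tick 0 v(2, 3): A4 above E4
  -> R4 @ bar 4 tick 0 v(0, 3): F3/E4 M7 untreated
  -> R3 @ bar 4 tick 1 v(2, 3): A4 above E4
  -> R3 @ bar 4 tick 2 v(2, 3): A4 above E4
  -> R3 @ bar 4 tick 3 v(2, 3): A4 above E4
  -> R1 @ bar 5 tick 0 v(0, 1): F3/C4 P5 -> G3/D4 P5 similar
  -> R3 @ bar 5 tick 0 v(2, 3): F4 above D4
  -> R4 @ bar 5 tick 0 v(0, 2): G3/F4 m7 untreated
  -> R3 @ bar 5 tick 1 v(2, 3): F4 above D4
  -> R3 @ bar 5 tick 2 v(2, 3): F4 above D4
  -> R3 @ bar 5 tick 3 v(2, 3): F4 above D4
  -> R3 @ bar 6 tick 0 v(2, 3): G4 above E4
  -> R8 @ bar 6 tick 0 v(0, 3): penult P8 not 3rd/6th
  -> R3 @ bar 6 tick 1 v(2, 3): G4 above E4
  -> R3 @ bar 6 tick 2 v(2, 3): G4 above E4
  -> R3 @ bar 6 tick 3 v(2, 3): G4 above E4
  -> R1 @ bar 7 tick 0 v(1, 2): C4/G4 P5 -> D4/A4 P5 similar
  -> R3 @ bar 7 tick 0 v(2, 3): A4 above F4
  -> R3 @ bar 7 tick 1 v(2, 3): A4 above F4
  -> R3 @ bar 7 tick 2 v(2, 3): A4 above F4
  -> R3 @ bar 7 tick 3 v(2, 3): A4 above F4
  -> R6 @ bar 7 tick 3 v(0, 3): closes on m3

(0, 0, R3, (2, 3))
(0, 0, R5, (0, 3))
(0, 1, R3, (2, 3))
(0, 2, R3, (2, 3))
(0, 3, R3, (2, 3))
(1, 0, R3, (2, 3))
(1, 0, R4, (0, 2))
(1, 1, R3, (2, 3))
(1, 2, R3, (2, 3))
(1, 3, R3, (2, 3))
(2, 0, R1, (0, 3))
(2, 0, R3, (2, 3))
(2, 0, R4, (0, 1))
(2, 1, R3, (2, 3))
(2, 2, R3, (2, 3))
(2, 3, R3, (2, 3))
(3, 0, R7, (1,))
(3, 0, R7, (2,))
(4, 0, R2, (0, 1))
(4, 0, R3, (2, 3))
(4, 0, R4, (0, 3))
(4, 1, R3, (2, 3))
(4, 2, R3, (2, 3))
(4, 3, R3, (2, 3))
(5, 0, R1, (0, 1))
(5, 0, R3, (2, 3))
(5, 0, R4, (0, 2))
(5, 1, R3, (2, 3))
(5, 2, R3, (2, 3))
(5, 3, R3, (2, 3))
(6, 0, R3, (2, 3))
(6, 0, R8, (0, 3))
(6, 1, R3, (2, 3))
(6, 2, R3, (2, 3))
(6, 3, R3, (2, 3))
(7, 0, R1, (1, 2))
(7, 0, R3, (2, 3))
(7, 1, R3, (2, 3))
(7, 2, R3, (2, 3))
(7, 3, R3, (2, 3))
(7, 3, R6, (0, 3))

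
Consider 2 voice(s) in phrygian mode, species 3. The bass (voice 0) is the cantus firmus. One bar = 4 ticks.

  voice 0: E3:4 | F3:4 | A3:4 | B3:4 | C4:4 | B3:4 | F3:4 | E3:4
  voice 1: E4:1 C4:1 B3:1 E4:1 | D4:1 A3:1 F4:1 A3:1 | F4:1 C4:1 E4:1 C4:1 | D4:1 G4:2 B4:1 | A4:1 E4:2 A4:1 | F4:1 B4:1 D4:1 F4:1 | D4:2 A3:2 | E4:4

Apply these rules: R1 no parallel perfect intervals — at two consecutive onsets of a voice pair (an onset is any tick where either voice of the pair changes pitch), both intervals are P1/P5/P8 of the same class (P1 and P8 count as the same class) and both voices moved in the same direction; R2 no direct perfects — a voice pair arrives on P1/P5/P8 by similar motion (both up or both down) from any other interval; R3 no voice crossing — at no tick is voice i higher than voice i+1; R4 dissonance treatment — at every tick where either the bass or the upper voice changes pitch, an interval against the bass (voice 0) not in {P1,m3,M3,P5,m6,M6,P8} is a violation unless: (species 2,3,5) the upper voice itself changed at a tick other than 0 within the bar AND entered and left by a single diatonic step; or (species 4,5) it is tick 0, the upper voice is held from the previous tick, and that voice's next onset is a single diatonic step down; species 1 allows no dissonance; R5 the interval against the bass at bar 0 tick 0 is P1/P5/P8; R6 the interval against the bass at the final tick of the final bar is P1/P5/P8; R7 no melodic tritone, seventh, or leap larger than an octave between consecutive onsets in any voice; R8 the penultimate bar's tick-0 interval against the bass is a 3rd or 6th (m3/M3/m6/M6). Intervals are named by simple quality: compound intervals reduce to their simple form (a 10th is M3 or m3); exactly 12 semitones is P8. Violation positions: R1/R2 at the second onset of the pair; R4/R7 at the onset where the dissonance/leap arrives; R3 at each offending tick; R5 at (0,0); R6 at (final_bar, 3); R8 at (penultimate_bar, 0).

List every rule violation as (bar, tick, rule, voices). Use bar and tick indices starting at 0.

(5, 0, R4, (0, 1))
(5, 1, R7, (1,))
(5, 3, R4, (0, 1))
(6, 0, R7, (0,))

bar 0: v0=E3 v1=E4 downbeat P8
bar 1: v0=F3 v1=D4 downbeat M6
bar 2: v0=A3 v1=F4 downbeat m6
bar 3: v0=B3 v1=D4 downbeat m3
bar 4: v0=C4 v1=A4 downbeat M6
bar 5: v0=B3 v1=F4 downbeat TT
bar 6: v0=F3 v1=D4 downbeat M6
bar 7: v0=E3 v1=E4 downbeat P8
  -> R4 @ bar 5 tick 0 v(0, 1): B3/F4 TT untreated
  -> R7 @ bar 5 tick 1 v(1,): F4->B4 leap 6st
  -> R4 @ bar 5 tick 3 v(0, 1): B3/F4 TT untreated
  -> R7 @ bar 6 tick 0 v(0,): B3->F3 leap 6st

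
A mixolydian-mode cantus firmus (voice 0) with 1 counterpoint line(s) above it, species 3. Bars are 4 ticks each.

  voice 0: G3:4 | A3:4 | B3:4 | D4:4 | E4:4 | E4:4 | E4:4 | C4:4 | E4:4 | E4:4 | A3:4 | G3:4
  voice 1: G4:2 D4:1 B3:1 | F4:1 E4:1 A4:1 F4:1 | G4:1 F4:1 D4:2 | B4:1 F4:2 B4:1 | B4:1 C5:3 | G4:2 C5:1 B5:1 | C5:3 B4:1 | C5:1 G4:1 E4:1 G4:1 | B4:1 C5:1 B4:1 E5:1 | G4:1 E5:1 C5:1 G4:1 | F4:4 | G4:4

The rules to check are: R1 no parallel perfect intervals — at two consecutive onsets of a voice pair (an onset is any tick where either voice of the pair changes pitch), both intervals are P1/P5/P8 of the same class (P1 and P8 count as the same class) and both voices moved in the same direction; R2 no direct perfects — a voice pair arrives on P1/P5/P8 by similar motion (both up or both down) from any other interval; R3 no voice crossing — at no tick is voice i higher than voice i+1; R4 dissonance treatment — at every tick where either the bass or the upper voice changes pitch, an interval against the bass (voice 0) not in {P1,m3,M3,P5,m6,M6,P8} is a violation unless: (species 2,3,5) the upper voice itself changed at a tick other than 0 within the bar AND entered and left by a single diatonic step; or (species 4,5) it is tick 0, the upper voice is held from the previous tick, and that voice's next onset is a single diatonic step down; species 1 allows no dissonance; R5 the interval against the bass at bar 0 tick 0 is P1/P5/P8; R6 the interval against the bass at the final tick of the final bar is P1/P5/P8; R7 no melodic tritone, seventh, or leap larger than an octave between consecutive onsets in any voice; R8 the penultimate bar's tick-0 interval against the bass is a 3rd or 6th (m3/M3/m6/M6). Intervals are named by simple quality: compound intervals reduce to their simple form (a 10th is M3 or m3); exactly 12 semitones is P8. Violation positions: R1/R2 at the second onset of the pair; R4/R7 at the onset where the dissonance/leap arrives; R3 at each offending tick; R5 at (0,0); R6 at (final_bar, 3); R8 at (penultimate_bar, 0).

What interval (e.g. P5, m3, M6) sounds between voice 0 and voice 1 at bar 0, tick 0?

voice 0=G3 voice 1=G4 -> P8

P8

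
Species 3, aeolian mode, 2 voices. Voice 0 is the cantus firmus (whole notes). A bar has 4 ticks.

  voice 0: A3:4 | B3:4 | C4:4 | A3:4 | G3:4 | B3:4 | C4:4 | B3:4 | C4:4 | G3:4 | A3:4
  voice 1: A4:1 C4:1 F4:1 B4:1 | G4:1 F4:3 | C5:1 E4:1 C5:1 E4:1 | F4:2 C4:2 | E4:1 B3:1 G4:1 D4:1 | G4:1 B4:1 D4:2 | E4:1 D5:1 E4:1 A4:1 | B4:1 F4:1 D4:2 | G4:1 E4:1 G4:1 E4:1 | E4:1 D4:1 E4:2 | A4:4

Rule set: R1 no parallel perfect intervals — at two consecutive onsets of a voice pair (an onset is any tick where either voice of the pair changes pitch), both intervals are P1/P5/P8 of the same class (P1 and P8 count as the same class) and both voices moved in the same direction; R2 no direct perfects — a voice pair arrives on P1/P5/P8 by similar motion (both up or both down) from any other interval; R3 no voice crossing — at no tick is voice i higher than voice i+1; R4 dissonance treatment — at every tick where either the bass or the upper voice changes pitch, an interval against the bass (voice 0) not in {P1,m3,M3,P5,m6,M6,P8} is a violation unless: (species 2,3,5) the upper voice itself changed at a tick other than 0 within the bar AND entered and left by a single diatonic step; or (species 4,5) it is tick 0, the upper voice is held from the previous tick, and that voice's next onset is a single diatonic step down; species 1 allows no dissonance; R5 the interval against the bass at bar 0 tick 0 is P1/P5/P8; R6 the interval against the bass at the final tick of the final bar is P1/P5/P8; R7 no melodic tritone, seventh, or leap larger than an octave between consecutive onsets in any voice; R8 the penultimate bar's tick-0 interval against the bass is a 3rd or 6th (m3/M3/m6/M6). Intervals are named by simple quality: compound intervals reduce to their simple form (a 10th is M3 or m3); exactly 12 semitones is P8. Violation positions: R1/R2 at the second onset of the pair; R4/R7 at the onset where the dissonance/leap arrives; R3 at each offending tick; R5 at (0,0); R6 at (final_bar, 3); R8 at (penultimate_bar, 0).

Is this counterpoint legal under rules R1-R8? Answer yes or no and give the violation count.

No (11 violations)

bar 0: v0=A3 v1=A4 (P8)
bar 1: v0=B3 v1=G4 (m6)
bar 2: v0=C4 v1=C5 (P8)
bar 3: v0=A3 v1=F4 (m6)
bar 4: v0=G3 v1=E4 (M6)
bar 5: v0=B3 v1=G4 (m6)
bar 6: v0=C4 v1=E4 (M3)
bar 7: v0=B3 v1=B4 (P8)
bar 8: v0=C4 v1=G4 (P5)
bar 9: v0=G3 v1=E4 (M6)
bar 10: v0=A3 v1=A4 (P8)
  R4 @ bar0.3: A3/B4 M2 untreated
  R7 @ bar0.3: F4->B4 leap 6st
  R4 @ bar1.1: B3/F4 TT untreated
  R2 @ bar2.0: B3/F4 TT -> C4/C5 P8 similar
  R4 @ bar6.1: C4/D5 M2 untreated
  R7 @ bar6.1: E4->D5 leap 10st
  R7 @ bar6.2: D5->E4 leap 10st
  R4 @ bar7.1: B3/F4 TT untreated
  R7 @ bar7.1: B4->F4 leap 6st
  R2 @ bar8.0: B3/D4 m3 -> C4/G4 P5 similar
  R2 @ bar10.0: G3/E4 M6 -> A3/A4 P8 similar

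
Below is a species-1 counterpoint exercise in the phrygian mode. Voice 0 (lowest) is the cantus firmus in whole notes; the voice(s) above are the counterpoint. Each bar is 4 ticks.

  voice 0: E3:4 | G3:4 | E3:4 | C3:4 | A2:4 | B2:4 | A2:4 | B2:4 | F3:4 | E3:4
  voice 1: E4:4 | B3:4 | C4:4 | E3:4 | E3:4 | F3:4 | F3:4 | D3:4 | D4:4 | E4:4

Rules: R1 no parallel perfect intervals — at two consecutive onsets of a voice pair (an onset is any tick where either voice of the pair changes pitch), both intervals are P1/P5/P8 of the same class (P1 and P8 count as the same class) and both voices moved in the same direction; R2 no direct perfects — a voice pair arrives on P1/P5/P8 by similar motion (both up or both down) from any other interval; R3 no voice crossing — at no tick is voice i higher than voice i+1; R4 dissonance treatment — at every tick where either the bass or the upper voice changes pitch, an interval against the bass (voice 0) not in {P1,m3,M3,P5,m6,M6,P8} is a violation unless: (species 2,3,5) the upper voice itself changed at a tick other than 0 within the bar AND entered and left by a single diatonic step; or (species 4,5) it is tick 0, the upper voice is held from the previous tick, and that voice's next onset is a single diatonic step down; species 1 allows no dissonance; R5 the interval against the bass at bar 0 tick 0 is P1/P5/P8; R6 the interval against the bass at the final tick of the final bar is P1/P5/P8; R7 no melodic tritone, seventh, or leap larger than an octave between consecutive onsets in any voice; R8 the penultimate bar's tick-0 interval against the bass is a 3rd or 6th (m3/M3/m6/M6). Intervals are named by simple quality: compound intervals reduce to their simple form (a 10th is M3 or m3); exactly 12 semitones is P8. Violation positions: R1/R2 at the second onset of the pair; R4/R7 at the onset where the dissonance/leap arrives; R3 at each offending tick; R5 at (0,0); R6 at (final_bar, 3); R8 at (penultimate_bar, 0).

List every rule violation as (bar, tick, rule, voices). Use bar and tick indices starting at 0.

(5, 0, R4, (0, 1))
(8, 0, R7, (0,))

bar 0: v0=E3 v1=E4 downbeat P8
bar 1: v0=G3 v1=B3 downbeat M3
bar 2: v0=E3 v1=C4 downbeat m6
bar 3: v0=C3 v1=E3 downbeat M3
bar 4: v0=A2 v1=E3 downbeat P5
bar 5: v0=B2 v1=F3 downbeat TT
bar 6: v0=A2 v1=F3 downbeat m6
bar 7: v0=B2 v1=D3 downbeat m3
bar 8: v0=F3 v1=D4 downbeat M6
bar 9: v0=E3 v1=E4 downbeat P8
  -> R4 @ bar 5 tick 0 v(0, 1): B2/F3 TT untreated
  -> R7 @ bar 8 tick 0 v(0,): B2->F3 leap 6st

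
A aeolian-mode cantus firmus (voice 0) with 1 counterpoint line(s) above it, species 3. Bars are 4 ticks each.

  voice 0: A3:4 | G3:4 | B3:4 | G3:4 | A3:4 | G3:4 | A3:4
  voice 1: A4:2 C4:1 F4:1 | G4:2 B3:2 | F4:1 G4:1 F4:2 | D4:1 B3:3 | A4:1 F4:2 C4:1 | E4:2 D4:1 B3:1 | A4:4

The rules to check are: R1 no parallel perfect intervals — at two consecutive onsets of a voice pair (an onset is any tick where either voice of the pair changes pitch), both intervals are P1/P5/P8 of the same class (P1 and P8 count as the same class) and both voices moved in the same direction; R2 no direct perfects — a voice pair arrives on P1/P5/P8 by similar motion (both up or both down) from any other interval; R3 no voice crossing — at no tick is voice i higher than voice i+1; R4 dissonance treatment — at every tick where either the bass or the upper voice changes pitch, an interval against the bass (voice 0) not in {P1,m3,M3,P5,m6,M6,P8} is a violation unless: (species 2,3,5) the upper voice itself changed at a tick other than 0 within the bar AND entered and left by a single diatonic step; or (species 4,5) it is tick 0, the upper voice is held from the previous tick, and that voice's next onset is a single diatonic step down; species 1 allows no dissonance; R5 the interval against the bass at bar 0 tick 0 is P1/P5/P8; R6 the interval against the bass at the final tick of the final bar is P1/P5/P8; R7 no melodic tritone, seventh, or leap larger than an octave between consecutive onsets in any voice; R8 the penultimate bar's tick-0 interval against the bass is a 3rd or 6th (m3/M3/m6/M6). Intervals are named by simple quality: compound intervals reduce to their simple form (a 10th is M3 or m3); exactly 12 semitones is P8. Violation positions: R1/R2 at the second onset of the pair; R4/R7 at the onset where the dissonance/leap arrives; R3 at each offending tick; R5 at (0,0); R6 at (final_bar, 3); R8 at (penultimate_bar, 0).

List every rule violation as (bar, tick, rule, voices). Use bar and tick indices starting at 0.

(2, 0, R4, (0, 1))
(2, 0, R7, (1,))
(2, 2, R4, (0, 1))
(3, 0, R2, (0, 1))
(4, 0, R2, (0, 1))
(4, 0, R7, (1,))
(6, 0, R2, (0, 1))
(6, 0, R7, (1,))

bar 0: v0=A3 v1=A4 downbeat P8
bar 1: v0=G3 v1=G4 downbeat P8
bar 2: v0=B3 v1=F4 downbeat TT
bar 3: v0=G3 v1=D4 downbeat P5
bar 4: v0=A3 v1=A4 downbeat P8
bar 5: v0=G3 v1=E4 downbeat M6
bar 6: v0=A3 v1=A4 downbeat P8
  -> R4 @ bar 2 tick 0 v(0, 1): B3/F4 TT untreated
  -> R7 @ bar 2 tick 0 v(1,): B3->F4 leap 6st
  -> R4 @ bar 2 tick 2 v(0, 1): B3/F4 TT untreated
  -> R2 @ bar 3 tick 0 v(0, 1): B3/F4 TT -> G3/D4 P5 similar
  -> R2 @ bar 4 tick 0 v(0, 1): G3/B3 M3 -> A3/A4 P8 similar
  -> R7 @ bar 4 tick 0 v(1,): B3->A4 leap 10st
  -> R2 @ bar 6 tick 0 v(0, 1): G3/B3 M3 -> A3/A4 P8 similar
  -> R7 @ bar 6 tick 0 v(1,): B3->A4 leap 10st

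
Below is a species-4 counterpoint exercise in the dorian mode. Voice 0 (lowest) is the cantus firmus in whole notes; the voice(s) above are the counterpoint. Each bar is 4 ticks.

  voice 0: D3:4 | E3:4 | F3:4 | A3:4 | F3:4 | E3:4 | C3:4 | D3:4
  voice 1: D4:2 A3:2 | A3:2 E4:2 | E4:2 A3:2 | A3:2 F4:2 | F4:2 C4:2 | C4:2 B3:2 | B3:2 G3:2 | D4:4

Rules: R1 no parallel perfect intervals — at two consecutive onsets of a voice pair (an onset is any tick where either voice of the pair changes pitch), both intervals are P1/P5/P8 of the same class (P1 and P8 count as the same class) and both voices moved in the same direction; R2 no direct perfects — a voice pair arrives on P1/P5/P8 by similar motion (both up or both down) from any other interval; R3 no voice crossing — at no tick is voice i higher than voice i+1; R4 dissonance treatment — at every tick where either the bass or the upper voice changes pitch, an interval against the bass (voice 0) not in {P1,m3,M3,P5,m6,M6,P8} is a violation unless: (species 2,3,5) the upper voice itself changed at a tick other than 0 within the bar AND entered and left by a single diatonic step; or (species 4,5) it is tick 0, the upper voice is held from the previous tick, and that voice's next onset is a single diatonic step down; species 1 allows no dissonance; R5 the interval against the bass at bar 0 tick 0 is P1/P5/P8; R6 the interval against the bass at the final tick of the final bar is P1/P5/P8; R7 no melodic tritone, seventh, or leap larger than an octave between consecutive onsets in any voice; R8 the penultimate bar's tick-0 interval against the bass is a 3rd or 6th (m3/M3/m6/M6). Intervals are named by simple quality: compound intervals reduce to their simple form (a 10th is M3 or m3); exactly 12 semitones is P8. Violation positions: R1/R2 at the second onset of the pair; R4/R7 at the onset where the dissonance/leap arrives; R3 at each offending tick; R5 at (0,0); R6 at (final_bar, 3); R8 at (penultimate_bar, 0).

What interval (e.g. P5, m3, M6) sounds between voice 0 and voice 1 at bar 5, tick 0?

m6

voice 0=E3 voice 1=C4 -> m6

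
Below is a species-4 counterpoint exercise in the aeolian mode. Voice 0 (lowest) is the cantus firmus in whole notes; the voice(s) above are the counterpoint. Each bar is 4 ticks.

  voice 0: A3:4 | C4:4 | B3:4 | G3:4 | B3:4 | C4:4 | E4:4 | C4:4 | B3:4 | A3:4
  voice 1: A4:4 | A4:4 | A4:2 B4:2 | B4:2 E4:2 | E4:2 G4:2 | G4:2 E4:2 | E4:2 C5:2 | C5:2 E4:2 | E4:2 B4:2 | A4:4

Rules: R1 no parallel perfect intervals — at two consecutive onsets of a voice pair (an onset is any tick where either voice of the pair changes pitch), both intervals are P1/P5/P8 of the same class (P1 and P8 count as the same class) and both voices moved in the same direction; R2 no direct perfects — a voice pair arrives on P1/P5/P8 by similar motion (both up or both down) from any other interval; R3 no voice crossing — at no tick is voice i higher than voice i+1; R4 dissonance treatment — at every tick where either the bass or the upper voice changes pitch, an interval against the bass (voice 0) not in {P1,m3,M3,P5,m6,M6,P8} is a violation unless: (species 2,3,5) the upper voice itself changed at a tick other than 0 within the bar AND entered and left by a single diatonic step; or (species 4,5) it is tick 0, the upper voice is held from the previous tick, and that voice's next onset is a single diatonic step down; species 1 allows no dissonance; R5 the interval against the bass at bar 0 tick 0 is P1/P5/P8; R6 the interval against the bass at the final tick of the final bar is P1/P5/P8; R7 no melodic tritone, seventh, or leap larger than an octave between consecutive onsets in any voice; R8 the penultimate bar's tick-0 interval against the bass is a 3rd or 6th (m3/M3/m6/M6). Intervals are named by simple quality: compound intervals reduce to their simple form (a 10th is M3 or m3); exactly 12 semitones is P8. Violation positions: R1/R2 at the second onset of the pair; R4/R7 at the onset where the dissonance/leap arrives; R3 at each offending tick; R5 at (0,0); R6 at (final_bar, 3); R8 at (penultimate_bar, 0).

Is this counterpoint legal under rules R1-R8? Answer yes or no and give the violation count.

No (5 violations)

bar 0: v0=A3 v1=A4 (P8)
bar 1: v0=C4 v1=A4 (M6)
bar 2: v0=B3 v1=A4 (m7)
bar 3: v0=G3 v1=B4 (M3)
bar 4: v0=B3 v1=E4 (P4)
bar 5: v0=C4 v1=G4 (P5)
bar 6: v0=E4 v1=E4 (P1)
bar 7: v0=C4 v1=C5 (P8)
bar 8: v0=B3 v1=E4 (P4)
bar 9: v0=A3 v1=A4 (P8)
  R4 @ bar2.0: B3/A4 m7 untreated
  R4 @ bar4.0: B3/E4 P4 untreated
  R4 @ bar8.0: B3/E4 P4 untreated
  R8 @ bar8.0: penult P4 not 3rd/6th
  R1 @ bar9.0: B3/B4 P8 -> A3/A4 P8 similar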